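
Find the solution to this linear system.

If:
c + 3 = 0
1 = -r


Then:
c = -3
r = -1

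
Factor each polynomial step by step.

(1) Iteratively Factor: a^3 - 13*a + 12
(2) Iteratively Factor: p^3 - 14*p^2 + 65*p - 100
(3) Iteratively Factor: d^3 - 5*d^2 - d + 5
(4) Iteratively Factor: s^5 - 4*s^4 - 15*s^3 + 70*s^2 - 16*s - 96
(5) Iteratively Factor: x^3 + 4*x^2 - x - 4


(1) = (a + 4)*(a^2 - 4*a + 3) = (a - 3)*(a + 4)*(a - 1)
(2) = (p - 4)*(p^2 - 10*p + 25) = (p - 5)*(p - 4)*(p - 5)
(3) = (d + 1)*(d^2 - 6*d + 5) = (d - 1)*(d + 1)*(d - 5)
(4) = (s + 4)*(s^4 - 8*s^3 + 17*s^2 + 2*s - 24) = (s - 2)*(s + 4)*(s^3 - 6*s^2 + 5*s + 12) = (s - 2)*(s + 1)*(s + 4)*(s^2 - 7*s + 12) = (s - 4)*(s - 2)*(s + 1)*(s + 4)*(s - 3)
(5) = (x + 1)*(x^2 + 3*x - 4) = (x - 1)*(x + 1)*(x + 4)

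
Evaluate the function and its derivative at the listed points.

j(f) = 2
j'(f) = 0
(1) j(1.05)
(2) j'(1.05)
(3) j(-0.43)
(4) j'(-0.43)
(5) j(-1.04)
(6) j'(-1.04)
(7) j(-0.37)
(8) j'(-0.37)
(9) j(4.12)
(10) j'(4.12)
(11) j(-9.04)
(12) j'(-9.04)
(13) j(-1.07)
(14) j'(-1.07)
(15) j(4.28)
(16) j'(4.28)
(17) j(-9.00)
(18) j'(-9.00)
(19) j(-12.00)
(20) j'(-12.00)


(1) = 2.00
(2) = 0.00
(3) = 2.00
(4) = 0.00
(5) = 2.00
(6) = 0.00
(7) = 2.00
(8) = 0.00
(9) = 2.00
(10) = 0.00
(11) = 2.00
(12) = 0.00
(13) = 2.00
(14) = 0.00
(15) = 2.00
(16) = 0.00
(17) = 2.00
(18) = 0.00
(19) = 2.00
(20) = 0.00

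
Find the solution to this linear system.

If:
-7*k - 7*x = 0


Then:
k = -x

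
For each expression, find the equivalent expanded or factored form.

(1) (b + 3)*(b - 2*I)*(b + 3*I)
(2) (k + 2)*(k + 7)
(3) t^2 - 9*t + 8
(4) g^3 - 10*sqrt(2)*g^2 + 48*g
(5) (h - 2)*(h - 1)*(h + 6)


(1) = b^3 + 3*b^2 + I*b^2 + 6*b + 3*I*b + 18
(2) = k^2 + 9*k + 14
(3) = (t - 8)*(t - 1)
(4) = g*(g - 6*sqrt(2))*(g - 4*sqrt(2))
(5) = h^3 + 3*h^2 - 16*h + 12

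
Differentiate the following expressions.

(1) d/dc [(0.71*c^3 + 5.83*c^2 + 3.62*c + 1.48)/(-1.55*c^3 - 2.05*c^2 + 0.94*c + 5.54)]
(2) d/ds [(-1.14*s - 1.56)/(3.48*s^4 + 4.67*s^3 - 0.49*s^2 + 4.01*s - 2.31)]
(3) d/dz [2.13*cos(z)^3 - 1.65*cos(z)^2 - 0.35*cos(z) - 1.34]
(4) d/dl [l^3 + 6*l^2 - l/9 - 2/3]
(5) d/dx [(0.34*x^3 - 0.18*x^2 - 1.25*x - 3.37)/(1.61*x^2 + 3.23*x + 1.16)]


(1) = (7.581*c^4 + 12.5568*c^3 + 31.5834*c^2 + 70.6644*c + 18.6636)/(2.4025*c^6 + 6.355*c^5 + 1.2885*c^4 - 21.028*c^3 - 21.8304*c^2 + 10.4152*c + 30.6916)
(2) = (11.9016*s^4 + 32.3628*s^3 + 21.297*s^2 - 1.5288*s + 8.889)/(12.1104*s^8 + 32.5032*s^7 + 18.3985*s^6 + 23.333*s^5 + 21.6159*s^4 - 25.5052*s^3 + 18.3439*s^2 - 18.5262*s + 5.3361)
(3) = (-6.39*cos(z)^2 + 3.3*cos(z) + 0.35)*sin(z)
(4) = 3*l^2 + 12*l - 1/9
(5) = (0.5474*x^4 + 2.1964*x^3 + 2.6143*x^2 + 10.4338*x + 9.4351)/(2.5921*x^4 + 10.4006*x^3 + 14.1681*x^2 + 7.4936*x + 1.3456)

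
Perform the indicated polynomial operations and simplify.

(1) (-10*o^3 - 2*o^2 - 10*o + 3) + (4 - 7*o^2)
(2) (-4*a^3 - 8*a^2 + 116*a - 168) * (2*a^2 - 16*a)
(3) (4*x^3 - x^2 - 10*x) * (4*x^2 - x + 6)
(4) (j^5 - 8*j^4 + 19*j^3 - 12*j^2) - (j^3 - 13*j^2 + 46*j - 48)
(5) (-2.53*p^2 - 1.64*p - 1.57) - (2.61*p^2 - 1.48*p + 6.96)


(1) = -10*o^3 - 9*o^2 - 10*o + 7
(2) = -8*a^5 + 48*a^4 + 360*a^3 - 2192*a^2 + 2688*a
(3) = 16*x^5 - 8*x^4 - 15*x^3 + 4*x^2 - 60*x
(4) = j^5 - 8*j^4 + 18*j^3 + j^2 - 46*j + 48
(5) = -5.14*p^2 - 0.16*p - 8.53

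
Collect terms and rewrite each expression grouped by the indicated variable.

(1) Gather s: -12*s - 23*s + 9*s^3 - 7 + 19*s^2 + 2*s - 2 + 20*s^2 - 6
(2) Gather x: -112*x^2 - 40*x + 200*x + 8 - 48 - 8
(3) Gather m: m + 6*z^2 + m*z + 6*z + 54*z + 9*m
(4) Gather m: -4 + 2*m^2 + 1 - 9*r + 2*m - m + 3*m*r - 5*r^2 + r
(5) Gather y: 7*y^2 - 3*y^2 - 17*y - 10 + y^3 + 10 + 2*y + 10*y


(1) = 9*s^3 + 39*s^2 - 33*s - 15
(2) = -112*x^2 + 160*x - 48
(3) = m*(z + 10) + 6*z^2 + 60*z
(4) = 2*m^2 + m*(3*r + 1) - 5*r^2 - 8*r - 3
(5) = y^3 + 4*y^2 - 5*y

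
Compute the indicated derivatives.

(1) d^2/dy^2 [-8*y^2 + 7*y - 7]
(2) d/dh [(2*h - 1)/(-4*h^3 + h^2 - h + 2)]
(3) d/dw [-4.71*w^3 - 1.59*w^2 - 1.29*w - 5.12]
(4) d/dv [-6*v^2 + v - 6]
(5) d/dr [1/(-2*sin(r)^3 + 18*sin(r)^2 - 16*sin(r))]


(1) = -16
(2) = (-8*h^3 + 2*h^2 - 2*h + (2*h - 1)*(12*h^2 - 2*h + 1) + 4)/(4*h^3 - h^2 + h - 2)^2
(3) = -14.13*w^2 - 3.18*w - 1.29
(4) = 1 - 12*v
(5) = (3*cos(r) - 18/tan(r) + 8*cos(r)/sin(r)^2)/(2*(sin(r) - 8)^2*(sin(r) - 1)^2)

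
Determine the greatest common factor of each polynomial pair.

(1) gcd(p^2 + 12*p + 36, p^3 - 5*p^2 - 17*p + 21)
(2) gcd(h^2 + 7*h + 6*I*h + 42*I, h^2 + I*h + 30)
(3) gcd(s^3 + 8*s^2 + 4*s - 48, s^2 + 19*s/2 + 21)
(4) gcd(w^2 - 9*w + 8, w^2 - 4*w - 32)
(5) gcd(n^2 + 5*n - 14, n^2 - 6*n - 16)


(1) = 1
(2) = h + 6*I
(3) = s + 6
(4) = w - 8
(5) = 1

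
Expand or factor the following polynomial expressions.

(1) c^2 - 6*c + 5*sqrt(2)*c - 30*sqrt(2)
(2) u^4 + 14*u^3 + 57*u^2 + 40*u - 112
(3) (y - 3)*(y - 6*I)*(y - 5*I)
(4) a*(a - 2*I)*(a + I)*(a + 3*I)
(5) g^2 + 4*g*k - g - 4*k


(1) = (c - 6)*(c + 5*sqrt(2))
(2) = (u - 1)*(u + 4)^2*(u + 7)
(3) = y^3 - 3*y^2 - 11*I*y^2 - 30*y + 33*I*y + 90
(4) = a^4 + 2*I*a^3 + 5*a^2 + 6*I*a
(5) = (g - 1)*(g + 4*k)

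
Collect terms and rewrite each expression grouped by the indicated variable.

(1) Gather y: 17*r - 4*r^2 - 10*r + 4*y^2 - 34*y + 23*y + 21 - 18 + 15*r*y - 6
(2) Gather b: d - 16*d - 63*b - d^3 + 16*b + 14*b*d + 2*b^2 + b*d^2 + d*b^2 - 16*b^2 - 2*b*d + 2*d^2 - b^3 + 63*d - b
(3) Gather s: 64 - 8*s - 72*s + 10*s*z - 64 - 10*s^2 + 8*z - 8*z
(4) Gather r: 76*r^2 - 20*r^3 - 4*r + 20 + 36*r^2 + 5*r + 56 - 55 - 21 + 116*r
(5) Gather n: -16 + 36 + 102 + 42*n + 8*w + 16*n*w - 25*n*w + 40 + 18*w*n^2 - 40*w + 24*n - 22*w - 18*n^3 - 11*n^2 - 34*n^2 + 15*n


(1) = -4*r^2 + 7*r + 4*y^2 + y*(15*r - 11) - 3
(2) = -b^3 + b^2*(d - 14) + b*(d^2 + 12*d - 48) - d^3 + 2*d^2 + 48*d
(3) = -10*s^2 + s*(10*z - 80)
(4) = -20*r^3 + 112*r^2 + 117*r
(5) = -18*n^3 + n^2*(18*w - 45) + n*(81 - 9*w) - 54*w + 162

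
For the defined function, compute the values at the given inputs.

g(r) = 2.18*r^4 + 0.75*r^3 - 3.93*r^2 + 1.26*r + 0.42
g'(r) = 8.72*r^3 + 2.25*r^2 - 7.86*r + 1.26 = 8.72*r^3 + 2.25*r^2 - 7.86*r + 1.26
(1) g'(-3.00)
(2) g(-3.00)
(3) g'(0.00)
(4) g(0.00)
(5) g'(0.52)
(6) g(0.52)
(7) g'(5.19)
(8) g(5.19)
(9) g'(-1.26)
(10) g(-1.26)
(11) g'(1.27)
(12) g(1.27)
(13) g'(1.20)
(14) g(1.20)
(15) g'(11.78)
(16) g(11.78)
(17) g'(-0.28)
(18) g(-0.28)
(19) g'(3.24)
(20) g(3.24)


(1) = -190.35
(2) = 117.60
(3) = 1.26
(4) = 0.42
(5) = -0.99
(6) = 0.28
(7) = 1240.11
(8) = 1587.66
(9) = -2.71
(10) = -3.41
(11) = 12.77
(12) = 2.89
(13) = 10.14
(14) = 2.09
(15) = 14475.41
(16) = 42675.46
(17) = 3.45
(18) = -0.24
(19) = 296.00
(20) = 228.99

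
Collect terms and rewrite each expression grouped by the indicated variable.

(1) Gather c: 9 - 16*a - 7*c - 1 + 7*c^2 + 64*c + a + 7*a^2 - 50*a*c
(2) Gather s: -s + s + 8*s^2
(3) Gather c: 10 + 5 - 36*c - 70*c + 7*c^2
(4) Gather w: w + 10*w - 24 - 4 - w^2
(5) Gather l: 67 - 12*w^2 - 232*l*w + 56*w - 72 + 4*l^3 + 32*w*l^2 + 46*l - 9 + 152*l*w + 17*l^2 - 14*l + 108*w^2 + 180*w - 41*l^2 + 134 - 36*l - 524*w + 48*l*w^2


(1) = 7*a^2 - 15*a + 7*c^2 + c*(57 - 50*a) + 8
(2) = 8*s^2
(3) = 7*c^2 - 106*c + 15
(4) = -w^2 + 11*w - 28
(5) = 4*l^3 + l^2*(32*w - 24) + l*(48*w^2 - 80*w - 4) + 96*w^2 - 288*w + 120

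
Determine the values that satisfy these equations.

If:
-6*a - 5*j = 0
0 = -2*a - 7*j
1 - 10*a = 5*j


Then:
No Solution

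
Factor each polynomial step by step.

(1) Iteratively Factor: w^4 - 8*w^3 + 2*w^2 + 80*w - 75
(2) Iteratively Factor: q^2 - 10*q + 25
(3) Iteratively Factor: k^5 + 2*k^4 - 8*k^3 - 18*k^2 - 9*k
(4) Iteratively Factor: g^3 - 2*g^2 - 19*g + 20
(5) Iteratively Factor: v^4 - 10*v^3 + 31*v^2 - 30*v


(1) = (w - 1)*(w^3 - 7*w^2 - 5*w + 75) = (w - 5)*(w - 1)*(w^2 - 2*w - 15) = (w - 5)^2*(w - 1)*(w + 3)
(2) = (q - 5)*(q - 5)
(3) = (k + 1)*(k^4 + k^3 - 9*k^2 - 9*k) = (k + 1)*(k + 3)*(k^3 - 2*k^2 - 3*k) = k*(k + 1)*(k + 3)*(k^2 - 2*k - 3) = k*(k - 3)*(k + 1)*(k + 3)*(k + 1)
(4) = (g - 1)*(g^2 - g - 20) = (g - 5)*(g - 1)*(g + 4)
(5) = (v - 3)*(v^3 - 7*v^2 + 10*v) = (v - 5)*(v - 3)*(v^2 - 2*v) = v*(v - 5)*(v - 3)*(v - 2)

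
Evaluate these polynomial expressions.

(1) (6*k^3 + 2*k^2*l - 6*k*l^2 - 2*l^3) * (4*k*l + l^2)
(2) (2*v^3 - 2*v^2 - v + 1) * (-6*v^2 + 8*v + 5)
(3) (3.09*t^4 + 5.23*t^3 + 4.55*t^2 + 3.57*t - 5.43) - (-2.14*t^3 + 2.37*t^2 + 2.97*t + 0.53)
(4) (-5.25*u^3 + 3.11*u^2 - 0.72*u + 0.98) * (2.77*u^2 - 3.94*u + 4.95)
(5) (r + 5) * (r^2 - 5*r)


(1) = 24*k^4*l + 14*k^3*l^2 - 22*k^2*l^3 - 14*k*l^4 - 2*l^5
(2) = -12*v^5 + 28*v^4 - 24*v^2 + 3*v + 5
(3) = 3.09*t^4 + 7.37*t^3 + 2.18*t^2 + 0.6*t - 5.96
(4) = -14.5425*u^5 + 29.2997*u^4 - 40.2353*u^3 + 20.9459*u^2 - 7.4252*u + 4.851
(5) = r^3 - 25*r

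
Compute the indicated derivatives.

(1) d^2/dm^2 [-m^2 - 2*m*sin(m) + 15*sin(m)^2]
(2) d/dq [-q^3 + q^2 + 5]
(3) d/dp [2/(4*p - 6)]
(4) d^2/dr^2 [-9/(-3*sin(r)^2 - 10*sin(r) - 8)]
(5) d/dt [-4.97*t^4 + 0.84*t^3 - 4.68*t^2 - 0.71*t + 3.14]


(1) = 2*m*sin(m) - 60*sin(m)^2 - 4*cos(m) + 28
(2) = q*(2 - 3*q)
(3) = -2/(2*p - 3)^2
(4) = 18*(-18*sin(r)^4 - 45*sin(r)^3 + 25*sin(r)^2 + 130*sin(r) + 76)/(3*sin(r)^2 + 10*sin(r) + 8)^3
(5) = -19.88*t^3 + 2.52*t^2 - 9.36*t - 0.71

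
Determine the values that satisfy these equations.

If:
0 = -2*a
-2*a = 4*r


Then:
a = 0
r = 0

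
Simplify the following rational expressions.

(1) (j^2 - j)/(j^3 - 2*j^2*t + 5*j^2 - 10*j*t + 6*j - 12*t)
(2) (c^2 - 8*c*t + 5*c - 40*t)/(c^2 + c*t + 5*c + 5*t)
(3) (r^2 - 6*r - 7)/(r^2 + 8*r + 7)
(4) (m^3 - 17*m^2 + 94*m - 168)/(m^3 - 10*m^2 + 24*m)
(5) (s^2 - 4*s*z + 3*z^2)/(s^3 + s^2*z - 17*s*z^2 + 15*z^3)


(1) = (-j^2 + j)/(-j^3 + 2*j^2*t - 5*j^2 + 10*j*t - 6*j + 12*t)
(2) = (c - 8*t)/(c + t)
(3) = (r - 7)/(r + 7)
(4) = (m - 7)/m
(5) = 1/(s + 5*z)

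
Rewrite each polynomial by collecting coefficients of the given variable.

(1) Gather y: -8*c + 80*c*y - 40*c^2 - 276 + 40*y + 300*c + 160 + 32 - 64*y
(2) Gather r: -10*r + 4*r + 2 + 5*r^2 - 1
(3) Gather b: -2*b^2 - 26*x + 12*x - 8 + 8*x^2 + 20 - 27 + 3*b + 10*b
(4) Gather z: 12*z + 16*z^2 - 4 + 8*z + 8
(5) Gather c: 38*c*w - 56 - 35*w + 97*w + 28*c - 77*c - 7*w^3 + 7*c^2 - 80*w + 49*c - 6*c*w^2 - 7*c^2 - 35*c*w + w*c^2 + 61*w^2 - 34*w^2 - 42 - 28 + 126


(1) = -40*c^2 + 292*c + y*(80*c - 24) - 84
(2) = 5*r^2 - 6*r + 1
(3) = -2*b^2 + 13*b + 8*x^2 - 14*x - 15
(4) = 16*z^2 + 20*z + 4
(5) = c^2*w + c*(-6*w^2 + 3*w) - 7*w^3 + 27*w^2 - 18*w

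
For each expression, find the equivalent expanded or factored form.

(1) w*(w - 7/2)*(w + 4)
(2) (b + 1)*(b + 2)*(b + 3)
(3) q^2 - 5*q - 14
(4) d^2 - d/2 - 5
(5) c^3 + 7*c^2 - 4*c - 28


(1) = w^3 + w^2/2 - 14*w
(2) = b^3 + 6*b^2 + 11*b + 6
(3) = (q - 7)*(q + 2)
(4) = (d - 5/2)*(d + 2)
(5) = (c - 2)*(c + 2)*(c + 7)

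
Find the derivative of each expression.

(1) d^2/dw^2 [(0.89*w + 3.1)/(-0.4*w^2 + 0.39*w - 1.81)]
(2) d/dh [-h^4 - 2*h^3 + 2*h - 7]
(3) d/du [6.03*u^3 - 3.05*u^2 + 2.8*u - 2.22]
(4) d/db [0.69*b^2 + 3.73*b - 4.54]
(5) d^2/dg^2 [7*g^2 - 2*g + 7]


(1) = (-(0.8*w - 0.39)*(0.89*w + 3.1)*(1.6*w - 0.78) + (2.136*w + 1.7858)*(0.4*w^2 - 0.39*w + 1.81))/(0.4*w^2 - 0.39*w + 1.81)^3
(2) = -4*h^3 - 6*h^2 + 2
(3) = 18.09*u^2 - 6.1*u + 2.8
(4) = 1.38*b + 3.73
(5) = 14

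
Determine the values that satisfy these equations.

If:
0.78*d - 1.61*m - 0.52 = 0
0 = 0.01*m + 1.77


Then:
d = -364.68
m = -177.00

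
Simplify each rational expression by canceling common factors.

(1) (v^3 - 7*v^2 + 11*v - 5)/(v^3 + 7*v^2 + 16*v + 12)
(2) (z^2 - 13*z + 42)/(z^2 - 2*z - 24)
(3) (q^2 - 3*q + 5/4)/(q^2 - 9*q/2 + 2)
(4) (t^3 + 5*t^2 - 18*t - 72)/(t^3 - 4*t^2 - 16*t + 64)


(1) = (v^3 - 7*v^2 + 11*v - 5)/(v^3 + 7*v^2 + 16*v + 12)
(2) = (z - 7)/(z + 4)
(3) = (2*q - 5)/(2*q - 8)
(4) = (t^2 + 9*t + 18)/(t^2 - 16)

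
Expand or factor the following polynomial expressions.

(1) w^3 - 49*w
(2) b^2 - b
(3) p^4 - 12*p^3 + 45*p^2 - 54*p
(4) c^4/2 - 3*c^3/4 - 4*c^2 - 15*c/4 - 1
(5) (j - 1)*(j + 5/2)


(1) = w*(w - 7)*(w + 7)
(2) = b*(b - 1)
(3) = p*(p - 6)*(p - 3)^2
(4) = (c/2 + 1/2)*(c - 4)*(c + 1/2)*(c + 1)
(5) = j^2 + 3*j/2 - 5/2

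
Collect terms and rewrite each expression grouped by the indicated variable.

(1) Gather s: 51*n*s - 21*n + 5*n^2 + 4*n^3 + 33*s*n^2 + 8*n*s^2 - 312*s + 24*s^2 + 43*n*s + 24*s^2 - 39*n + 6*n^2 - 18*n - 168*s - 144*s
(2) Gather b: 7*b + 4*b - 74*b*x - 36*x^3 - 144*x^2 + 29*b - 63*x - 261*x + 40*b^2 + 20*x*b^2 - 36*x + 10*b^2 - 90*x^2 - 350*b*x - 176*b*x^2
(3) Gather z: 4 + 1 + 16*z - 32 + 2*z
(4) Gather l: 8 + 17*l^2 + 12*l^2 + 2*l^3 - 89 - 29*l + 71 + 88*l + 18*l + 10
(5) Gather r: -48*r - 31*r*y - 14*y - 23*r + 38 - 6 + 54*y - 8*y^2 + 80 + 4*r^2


(1) = 4*n^3 + 11*n^2 - 78*n + s^2*(8*n + 48) + s*(33*n^2 + 94*n - 624)
(2) = b^2*(20*x + 50) + b*(-176*x^2 - 424*x + 40) - 36*x^3 - 234*x^2 - 360*x
(3) = 18*z - 27
(4) = 2*l^3 + 29*l^2 + 77*l
(5) = 4*r^2 + r*(-31*y - 71) - 8*y^2 + 40*y + 112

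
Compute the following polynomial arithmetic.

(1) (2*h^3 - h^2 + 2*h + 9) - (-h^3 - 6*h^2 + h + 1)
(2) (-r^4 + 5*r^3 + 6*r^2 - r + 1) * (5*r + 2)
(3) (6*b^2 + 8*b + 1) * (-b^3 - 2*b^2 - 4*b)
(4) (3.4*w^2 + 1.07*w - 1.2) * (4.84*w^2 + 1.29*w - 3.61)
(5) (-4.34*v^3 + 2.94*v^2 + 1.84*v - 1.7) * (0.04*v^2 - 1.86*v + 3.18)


(1) = 3*h^3 + 5*h^2 + h + 8
(2) = -5*r^5 + 23*r^4 + 40*r^3 + 7*r^2 + 3*r + 2
(3) = -6*b^5 - 20*b^4 - 41*b^3 - 34*b^2 - 4*b
(4) = 16.456*w^4 + 9.5648*w^3 - 16.7017*w^2 - 5.4107*w + 4.332
(5) = -0.1736*v^5 + 8.19*v^4 - 19.196*v^3 + 5.8588*v^2 + 9.0132*v - 5.406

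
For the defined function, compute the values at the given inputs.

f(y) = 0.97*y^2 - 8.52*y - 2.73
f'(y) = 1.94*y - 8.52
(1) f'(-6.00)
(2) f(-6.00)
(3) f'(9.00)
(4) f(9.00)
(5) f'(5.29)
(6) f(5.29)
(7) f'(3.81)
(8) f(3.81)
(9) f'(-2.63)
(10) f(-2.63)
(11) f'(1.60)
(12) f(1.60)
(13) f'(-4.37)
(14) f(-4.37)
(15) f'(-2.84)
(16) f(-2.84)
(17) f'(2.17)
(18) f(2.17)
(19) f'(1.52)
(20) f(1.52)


(1) = -20.16
(2) = 83.31
(3) = 8.94
(4) = -0.84
(5) = 1.74
(6) = -20.66
(7) = -1.13
(8) = -21.11
(9) = -13.62
(10) = 26.39
(11) = -5.42
(12) = -13.88
(13) = -17.00
(14) = 53.03
(15) = -14.03
(16) = 29.29
(17) = -4.31
(18) = -16.65
(19) = -5.57
(20) = -13.44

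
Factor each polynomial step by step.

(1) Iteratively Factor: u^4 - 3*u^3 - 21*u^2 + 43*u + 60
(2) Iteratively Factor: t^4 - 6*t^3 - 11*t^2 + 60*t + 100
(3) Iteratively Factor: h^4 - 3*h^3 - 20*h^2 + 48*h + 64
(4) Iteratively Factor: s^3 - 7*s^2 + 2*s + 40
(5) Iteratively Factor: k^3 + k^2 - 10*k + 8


(1) = (u - 5)*(u^3 + 2*u^2 - 11*u - 12) = (u - 5)*(u + 4)*(u^2 - 2*u - 3) = (u - 5)*(u - 3)*(u + 4)*(u + 1)
(2) = (t + 2)*(t^3 - 8*t^2 + 5*t + 50) = (t - 5)*(t + 2)*(t^2 - 3*t - 10) = (t - 5)^2*(t + 2)*(t + 2)
(3) = (h + 1)*(h^3 - 4*h^2 - 16*h + 64) = (h + 1)*(h + 4)*(h^2 - 8*h + 16) = (h - 4)*(h + 1)*(h + 4)*(h - 4)
(4) = (s - 5)*(s^2 - 2*s - 8) = (s - 5)*(s + 2)*(s - 4)
(5) = (k + 4)*(k^2 - 3*k + 2) = (k - 2)*(k + 4)*(k - 1)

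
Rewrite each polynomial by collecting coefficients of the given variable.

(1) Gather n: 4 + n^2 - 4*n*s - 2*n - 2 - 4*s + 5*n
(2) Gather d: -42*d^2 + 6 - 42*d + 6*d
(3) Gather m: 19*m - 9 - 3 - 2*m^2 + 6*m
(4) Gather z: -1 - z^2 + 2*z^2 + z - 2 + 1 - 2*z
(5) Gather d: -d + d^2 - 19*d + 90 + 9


(1) = n^2 + n*(3 - 4*s) - 4*s + 2
(2) = -42*d^2 - 36*d + 6
(3) = -2*m^2 + 25*m - 12
(4) = z^2 - z - 2
(5) = d^2 - 20*d + 99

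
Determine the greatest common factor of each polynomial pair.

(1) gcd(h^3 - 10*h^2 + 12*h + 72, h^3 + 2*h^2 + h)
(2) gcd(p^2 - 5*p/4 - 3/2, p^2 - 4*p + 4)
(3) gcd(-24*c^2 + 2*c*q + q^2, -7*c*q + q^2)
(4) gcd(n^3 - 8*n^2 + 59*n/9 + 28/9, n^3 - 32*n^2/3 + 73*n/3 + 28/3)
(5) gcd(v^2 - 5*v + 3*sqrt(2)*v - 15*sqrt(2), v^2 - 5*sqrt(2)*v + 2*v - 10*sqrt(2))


(1) = 1
(2) = gcd((p - 2)*(p + 3/4), (p - 2)^2) = p - 2
(3) = gcd((-4*c + q)*(6*c + q), q*(-7*c + q)) = 1
(4) = gcd((n - 7)*(n - 4/3)*(n + 1/3), (n - 7)*(n - 4)*(n + 1/3)) = n^2 - 20*n/3 - 7/3
(5) = 1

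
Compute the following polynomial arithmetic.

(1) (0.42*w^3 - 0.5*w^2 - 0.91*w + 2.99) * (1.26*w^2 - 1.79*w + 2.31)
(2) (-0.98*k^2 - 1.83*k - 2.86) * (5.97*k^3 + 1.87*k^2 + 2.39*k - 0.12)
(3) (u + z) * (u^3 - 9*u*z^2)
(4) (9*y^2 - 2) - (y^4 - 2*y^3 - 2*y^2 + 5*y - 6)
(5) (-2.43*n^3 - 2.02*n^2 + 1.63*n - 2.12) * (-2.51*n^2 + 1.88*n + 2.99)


(1) = 0.5292*w^5 - 1.3818*w^4 + 0.7186*w^3 + 4.2413*w^2 - 7.4542*w + 6.9069
(2) = -5.8506*k^5 - 12.7577*k^4 - 22.8385*k^3 - 9.6043*k^2 - 6.6158*k + 0.3432
(3) = u^4 + u^3*z - 9*u^2*z^2 - 9*u*z^3
(4) = -y^4 + 2*y^3 + 11*y^2 - 5*y + 4
(5) = 6.0993*n^5 + 0.5018*n^4 - 15.1546*n^3 + 2.3458*n^2 + 0.8881*n - 6.3388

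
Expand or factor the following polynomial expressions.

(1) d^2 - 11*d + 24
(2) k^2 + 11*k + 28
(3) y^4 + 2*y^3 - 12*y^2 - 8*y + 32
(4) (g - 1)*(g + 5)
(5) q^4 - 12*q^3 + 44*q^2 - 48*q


(1) = (d - 8)*(d - 3)
(2) = (k + 4)*(k + 7)
(3) = (y - 2)^2*(y + 2)*(y + 4)
(4) = g^2 + 4*g - 5
(5) = q*(q - 6)*(q - 4)*(q - 2)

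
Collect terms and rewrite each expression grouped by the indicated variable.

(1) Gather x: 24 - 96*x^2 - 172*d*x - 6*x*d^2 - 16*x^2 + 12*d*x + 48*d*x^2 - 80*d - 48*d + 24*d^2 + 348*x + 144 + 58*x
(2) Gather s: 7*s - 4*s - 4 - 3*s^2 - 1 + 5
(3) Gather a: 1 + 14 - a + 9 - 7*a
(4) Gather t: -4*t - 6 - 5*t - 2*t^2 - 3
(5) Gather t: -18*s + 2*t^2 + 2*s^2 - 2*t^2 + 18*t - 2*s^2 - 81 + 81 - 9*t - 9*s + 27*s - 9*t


(1) = 24*d^2 - 128*d + x^2*(48*d - 112) + x*(-6*d^2 - 160*d + 406) + 168
(2) = -3*s^2 + 3*s
(3) = 24 - 8*a
(4) = -2*t^2 - 9*t - 9
(5) = 0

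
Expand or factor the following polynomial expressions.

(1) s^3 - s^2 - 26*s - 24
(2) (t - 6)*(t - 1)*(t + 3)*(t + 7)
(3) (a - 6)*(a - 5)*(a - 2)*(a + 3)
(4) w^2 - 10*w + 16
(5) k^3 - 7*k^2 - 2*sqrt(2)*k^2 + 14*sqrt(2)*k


(1) = (s - 6)*(s + 1)*(s + 4)
(2) = t^4 + 3*t^3 - 43*t^2 - 87*t + 126
(3) = a^4 - 10*a^3 + 13*a^2 + 96*a - 180
(4) = (w - 8)*(w - 2)
(5) = k*(k - 7)*(k - 2*sqrt(2))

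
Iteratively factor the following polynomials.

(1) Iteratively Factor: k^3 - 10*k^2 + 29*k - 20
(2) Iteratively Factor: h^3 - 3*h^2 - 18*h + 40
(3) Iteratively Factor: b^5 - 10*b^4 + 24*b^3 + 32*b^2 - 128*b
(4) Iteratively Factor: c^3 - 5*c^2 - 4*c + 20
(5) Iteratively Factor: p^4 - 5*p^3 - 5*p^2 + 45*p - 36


(1) = (k - 4)*(k^2 - 6*k + 5) = (k - 4)*(k - 1)*(k - 5)
(2) = (h + 4)*(h^2 - 7*h + 10) = (h - 5)*(h + 4)*(h - 2)
(3) = (b - 4)*(b^4 - 6*b^3 + 32*b) = (b - 4)*(b + 2)*(b^3 - 8*b^2 + 16*b) = (b - 4)^2*(b + 2)*(b^2 - 4*b) = b*(b - 4)^2*(b + 2)*(b - 4)
(4) = (c - 2)*(c^2 - 3*c - 10) = (c - 5)*(c - 2)*(c + 2)
(5) = (p - 1)*(p^3 - 4*p^2 - 9*p + 36) = (p - 3)*(p - 1)*(p^2 - p - 12) = (p - 3)*(p - 1)*(p + 3)*(p - 4)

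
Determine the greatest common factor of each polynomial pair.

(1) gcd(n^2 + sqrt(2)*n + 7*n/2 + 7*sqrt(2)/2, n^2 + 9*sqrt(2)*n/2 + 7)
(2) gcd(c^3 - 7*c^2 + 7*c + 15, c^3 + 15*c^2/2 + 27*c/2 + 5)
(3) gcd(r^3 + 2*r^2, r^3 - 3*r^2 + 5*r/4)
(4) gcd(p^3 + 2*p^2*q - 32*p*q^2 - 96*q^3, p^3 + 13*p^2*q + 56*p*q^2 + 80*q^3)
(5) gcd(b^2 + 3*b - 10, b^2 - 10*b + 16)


(1) = gcd((n + 7/2)*(n + sqrt(2)), (n + sqrt(2))*(n + 7*sqrt(2)/2)) = n + sqrt(2)
(2) = 1
(3) = r
(4) = gcd((p - 6*q)*(p + 4*q)^2, (p + 4*q)^2*(p + 5*q)) = p^2 + 8*p*q + 16*q^2
(5) = gcd((b - 2)*(b + 5), (b - 8)*(b - 2)) = b - 2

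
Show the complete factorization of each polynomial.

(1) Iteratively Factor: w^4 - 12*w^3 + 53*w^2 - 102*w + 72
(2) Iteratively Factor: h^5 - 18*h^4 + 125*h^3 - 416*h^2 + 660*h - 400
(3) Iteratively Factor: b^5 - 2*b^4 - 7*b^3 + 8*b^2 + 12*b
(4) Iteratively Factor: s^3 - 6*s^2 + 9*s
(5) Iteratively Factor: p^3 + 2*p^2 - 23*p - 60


(1) = (w - 2)*(w^3 - 10*w^2 + 33*w - 36) = (w - 4)*(w - 2)*(w^2 - 6*w + 9) = (w - 4)*(w - 3)*(w - 2)*(w - 3)
(2) = (h - 5)*(h^4 - 13*h^3 + 60*h^2 - 116*h + 80) = (h - 5)^2*(h^3 - 8*h^2 + 20*h - 16) = (h - 5)^2*(h - 4)*(h^2 - 4*h + 4) = (h - 5)^2*(h - 4)*(h - 2)*(h - 2)
(3) = (b + 2)*(b^4 - 4*b^3 + b^2 + 6*b) = (b - 3)*(b + 2)*(b^3 - b^2 - 2*b) = (b - 3)*(b - 2)*(b + 2)*(b^2 + b) = b*(b - 3)*(b - 2)*(b + 2)*(b + 1)
(4) = (s)*(s^2 - 6*s + 9) = s*(s - 3)*(s - 3)
(5) = (p + 3)*(p^2 - p - 20) = (p + 3)*(p + 4)*(p - 5)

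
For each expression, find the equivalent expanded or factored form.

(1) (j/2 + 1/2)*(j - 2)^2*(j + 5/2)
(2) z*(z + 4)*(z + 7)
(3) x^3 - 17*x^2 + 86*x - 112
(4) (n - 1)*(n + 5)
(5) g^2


(1) = j^4/2 - j^3/4 - 15*j^2/4 + 2*j + 5
(2) = z^3 + 11*z^2 + 28*z
(3) = (x - 8)*(x - 7)*(x - 2)
(4) = n^2 + 4*n - 5
(5) = g^2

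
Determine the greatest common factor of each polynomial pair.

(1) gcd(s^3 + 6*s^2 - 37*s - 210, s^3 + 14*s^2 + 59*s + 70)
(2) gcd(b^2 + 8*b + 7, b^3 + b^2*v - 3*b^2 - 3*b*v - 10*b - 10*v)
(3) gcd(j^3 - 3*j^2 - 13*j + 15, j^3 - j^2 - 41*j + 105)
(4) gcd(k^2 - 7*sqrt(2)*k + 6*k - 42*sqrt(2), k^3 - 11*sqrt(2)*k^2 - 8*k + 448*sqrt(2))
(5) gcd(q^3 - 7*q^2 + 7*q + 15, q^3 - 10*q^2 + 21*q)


(1) = s^2 + 12*s + 35
(2) = 1
(3) = gcd((j - 5)*(j - 1)*(j + 3), (j - 5)*(j - 3)*(j + 7)) = j - 5
(4) = k - 7*sqrt(2)
(5) = gcd((q - 5)*(q - 3)*(q + 1), q*(q - 7)*(q - 3)) = q - 3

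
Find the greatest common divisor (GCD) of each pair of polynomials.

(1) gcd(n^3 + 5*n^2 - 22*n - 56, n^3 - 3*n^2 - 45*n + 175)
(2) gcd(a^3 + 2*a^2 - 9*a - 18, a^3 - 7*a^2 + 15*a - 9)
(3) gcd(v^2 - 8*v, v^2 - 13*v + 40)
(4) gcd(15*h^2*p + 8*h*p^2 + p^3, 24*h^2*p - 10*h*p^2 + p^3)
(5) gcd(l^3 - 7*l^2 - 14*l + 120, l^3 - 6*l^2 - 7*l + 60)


(1) = n + 7
(2) = a - 3
(3) = gcd(v*(v - 8), (v - 8)*(v - 5)) = v - 8
(4) = p
(5) = l - 5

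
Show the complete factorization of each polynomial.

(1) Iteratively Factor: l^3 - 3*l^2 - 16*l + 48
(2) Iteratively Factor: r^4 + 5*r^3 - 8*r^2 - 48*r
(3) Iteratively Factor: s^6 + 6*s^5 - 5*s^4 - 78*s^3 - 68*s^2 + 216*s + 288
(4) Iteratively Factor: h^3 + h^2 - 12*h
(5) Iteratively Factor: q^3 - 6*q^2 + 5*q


(1) = (l + 4)*(l^2 - 7*l + 12) = (l - 3)*(l + 4)*(l - 4)
(2) = (r + 4)*(r^3 + r^2 - 12*r) = (r - 3)*(r + 4)*(r^2 + 4*r) = (r - 3)*(r + 4)^2*(r)
(3) = (s - 2)*(s^5 + 8*s^4 + 11*s^3 - 56*s^2 - 180*s - 144) = (s - 2)*(s + 2)*(s^4 + 6*s^3 - s^2 - 54*s - 72) = (s - 3)*(s - 2)*(s + 2)*(s^3 + 9*s^2 + 26*s + 24) = (s - 3)*(s - 2)*(s + 2)*(s + 4)*(s^2 + 5*s + 6) = (s - 3)*(s - 2)*(s + 2)^2*(s + 4)*(s + 3)
(4) = (h + 4)*(h^2 - 3*h) = h*(h + 4)*(h - 3)
(5) = (q - 5)*(q^2 - q) = q*(q - 5)*(q - 1)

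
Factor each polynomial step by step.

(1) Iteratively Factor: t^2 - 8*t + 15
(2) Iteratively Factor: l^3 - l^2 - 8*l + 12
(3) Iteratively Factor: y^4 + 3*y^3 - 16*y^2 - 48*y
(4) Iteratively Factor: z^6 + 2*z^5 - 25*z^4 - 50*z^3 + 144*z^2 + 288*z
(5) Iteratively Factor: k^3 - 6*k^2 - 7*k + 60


(1) = (t - 5)*(t - 3)
(2) = (l - 2)*(l^2 + l - 6) = (l - 2)*(l + 3)*(l - 2)
(3) = (y + 3)*(y^3 - 16*y) = (y - 4)*(y + 3)*(y^2 + 4*y) = (y - 4)*(y + 3)*(y + 4)*(y)
(4) = (z - 4)*(z^5 + 6*z^4 - z^3 - 54*z^2 - 72*z) = z*(z - 4)*(z^4 + 6*z^3 - z^2 - 54*z - 72) = z*(z - 4)*(z + 3)*(z^3 + 3*z^2 - 10*z - 24) = z*(z - 4)*(z + 3)*(z + 4)*(z^2 - z - 6) = z*(z - 4)*(z - 3)*(z + 3)*(z + 4)*(z + 2)
(5) = (k - 5)*(k^2 - k - 12) = (k - 5)*(k - 4)*(k + 3)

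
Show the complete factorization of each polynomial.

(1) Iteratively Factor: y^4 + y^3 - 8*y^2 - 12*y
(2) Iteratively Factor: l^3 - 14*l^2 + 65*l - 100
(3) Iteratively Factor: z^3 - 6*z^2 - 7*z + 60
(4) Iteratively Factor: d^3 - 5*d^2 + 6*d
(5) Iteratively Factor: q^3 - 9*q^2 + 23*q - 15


(1) = (y + 2)*(y^3 - y^2 - 6*y) = (y + 2)^2*(y^2 - 3*y) = (y - 3)*(y + 2)^2*(y)
(2) = (l - 5)*(l^2 - 9*l + 20) = (l - 5)^2*(l - 4)
(3) = (z + 3)*(z^2 - 9*z + 20) = (z - 4)*(z + 3)*(z - 5)
(4) = (d - 2)*(d^2 - 3*d) = (d - 3)*(d - 2)*(d)
(5) = (q - 3)*(q^2 - 6*q + 5) = (q - 5)*(q - 3)*(q - 1)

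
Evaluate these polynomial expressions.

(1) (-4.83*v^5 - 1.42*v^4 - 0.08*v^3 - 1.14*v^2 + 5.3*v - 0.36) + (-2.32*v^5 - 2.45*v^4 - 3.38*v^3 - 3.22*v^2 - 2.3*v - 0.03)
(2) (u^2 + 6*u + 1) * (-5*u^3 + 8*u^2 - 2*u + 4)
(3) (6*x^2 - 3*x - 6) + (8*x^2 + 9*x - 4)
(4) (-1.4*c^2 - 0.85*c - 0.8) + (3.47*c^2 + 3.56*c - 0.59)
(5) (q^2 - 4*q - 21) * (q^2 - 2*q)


(1) = -7.15*v^5 - 3.87*v^4 - 3.46*v^3 - 4.36*v^2 + 3.0*v - 0.39
(2) = -5*u^5 - 22*u^4 + 41*u^3 + 22*u + 4
(3) = 14*x^2 + 6*x - 10
(4) = 2.07*c^2 + 2.71*c - 1.39
(5) = q^4 - 6*q^3 - 13*q^2 + 42*q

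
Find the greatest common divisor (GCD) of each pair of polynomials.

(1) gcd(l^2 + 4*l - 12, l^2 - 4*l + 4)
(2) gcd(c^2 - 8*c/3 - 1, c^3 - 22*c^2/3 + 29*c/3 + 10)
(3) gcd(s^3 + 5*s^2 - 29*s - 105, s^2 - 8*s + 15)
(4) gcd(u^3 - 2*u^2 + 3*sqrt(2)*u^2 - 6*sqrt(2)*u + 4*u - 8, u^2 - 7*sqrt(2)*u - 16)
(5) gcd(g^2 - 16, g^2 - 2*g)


(1) = gcd((l - 2)*(l + 6), (l - 2)^2) = l - 2
(2) = gcd((c - 3)*(c + 1/3), (c - 5)*(c - 3)*(c + 2/3)) = c - 3
(3) = s - 5
(4) = u + sqrt(2)
(5) = 1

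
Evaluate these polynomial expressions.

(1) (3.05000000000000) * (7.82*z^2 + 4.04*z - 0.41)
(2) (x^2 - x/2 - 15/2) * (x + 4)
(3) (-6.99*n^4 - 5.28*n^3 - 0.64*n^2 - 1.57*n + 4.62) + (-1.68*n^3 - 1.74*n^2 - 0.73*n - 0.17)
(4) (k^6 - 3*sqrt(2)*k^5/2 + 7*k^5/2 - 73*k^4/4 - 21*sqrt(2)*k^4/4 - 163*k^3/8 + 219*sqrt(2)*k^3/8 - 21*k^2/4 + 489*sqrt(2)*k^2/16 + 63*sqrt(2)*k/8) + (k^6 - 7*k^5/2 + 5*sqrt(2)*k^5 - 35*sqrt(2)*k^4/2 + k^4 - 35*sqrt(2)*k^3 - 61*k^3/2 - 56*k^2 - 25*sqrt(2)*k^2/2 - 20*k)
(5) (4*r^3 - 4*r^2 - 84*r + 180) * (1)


(1) = 23.851*z^2 + 12.322*z - 1.2505
(2) = x^3 + 7*x^2/2 - 19*x/2 - 30
(3) = -6.99*n^4 - 6.96*n^3 - 2.38*n^2 - 2.3*n + 4.45
(4) = 2*k^6 + 7*sqrt(2)*k^5/2 - 91*sqrt(2)*k^4/4 - 69*k^4/4 - 407*k^3/8 - 61*sqrt(2)*k^3/8 - 245*k^2/4 + 289*sqrt(2)*k^2/16 - 20*k + 63*sqrt(2)*k/8
(5) = 4*r^3 - 4*r^2 - 84*r + 180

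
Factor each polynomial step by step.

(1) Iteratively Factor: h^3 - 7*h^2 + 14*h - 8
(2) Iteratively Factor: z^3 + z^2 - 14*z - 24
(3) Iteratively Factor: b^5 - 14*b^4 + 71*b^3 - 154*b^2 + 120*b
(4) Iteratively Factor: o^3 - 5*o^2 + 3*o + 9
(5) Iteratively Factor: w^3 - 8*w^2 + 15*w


(1) = (h - 4)*(h^2 - 3*h + 2) = (h - 4)*(h - 2)*(h - 1)
(2) = (z + 3)*(z^2 - 2*z - 8) = (z + 2)*(z + 3)*(z - 4)
(3) = (b - 4)*(b^4 - 10*b^3 + 31*b^2 - 30*b) = (b - 4)*(b - 3)*(b^3 - 7*b^2 + 10*b) = b*(b - 4)*(b - 3)*(b^2 - 7*b + 10) = b*(b - 5)*(b - 4)*(b - 3)*(b - 2)
(4) = (o + 1)*(o^2 - 6*o + 9) = (o - 3)*(o + 1)*(o - 3)
(5) = (w)*(w^2 - 8*w + 15) = w*(w - 3)*(w - 5)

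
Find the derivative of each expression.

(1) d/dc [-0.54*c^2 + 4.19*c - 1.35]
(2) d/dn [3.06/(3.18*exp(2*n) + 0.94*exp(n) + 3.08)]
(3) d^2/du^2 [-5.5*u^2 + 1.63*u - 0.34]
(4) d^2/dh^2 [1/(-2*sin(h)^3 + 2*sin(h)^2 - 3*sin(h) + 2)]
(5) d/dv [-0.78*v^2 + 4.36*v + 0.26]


(1) = 4.19 - 1.08*c
(2) = (-19.4616*exp(n) - 2.8764)*exp(n)/(3.18*exp(2*n) + 0.94*exp(n) + 3.08)^2
(3) = -11.0000000000000
(4) = (-2*(6*sin(h)^2 - 4*sin(h) + 3)^2*cos(h)^2 + (9*sin(h)/2 - sin(3*h)/2 + cos(2*h) - 3)*(-18*sin(h)^3 + 8*sin(h)^2 + 9*sin(h) - 4))/(9*sin(h)/2 - sin(3*h)/2 + cos(2*h) - 3)^3
(5) = 4.36 - 1.56*v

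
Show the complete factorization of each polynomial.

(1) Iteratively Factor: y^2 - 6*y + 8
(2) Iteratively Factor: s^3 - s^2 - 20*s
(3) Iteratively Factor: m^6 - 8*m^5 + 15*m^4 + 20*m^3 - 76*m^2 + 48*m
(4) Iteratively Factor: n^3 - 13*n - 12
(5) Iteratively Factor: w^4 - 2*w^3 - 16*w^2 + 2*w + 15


(1) = (y - 4)*(y - 2)
(2) = (s)*(s^2 - s - 20) = s*(s + 4)*(s - 5)
(3) = (m - 2)*(m^5 - 6*m^4 + 3*m^3 + 26*m^2 - 24*m) = (m - 3)*(m - 2)*(m^4 - 3*m^3 - 6*m^2 + 8*m) = (m - 3)*(m - 2)*(m - 1)*(m^3 - 2*m^2 - 8*m) = m*(m - 3)*(m - 2)*(m - 1)*(m^2 - 2*m - 8) = m*(m - 4)*(m - 3)*(m - 2)*(m - 1)*(m + 2)
(4) = (n + 3)*(n^2 - 3*n - 4) = (n + 1)*(n + 3)*(n - 4)
(5) = (w + 3)*(w^3 - 5*w^2 - w + 5) = (w - 1)*(w + 3)*(w^2 - 4*w - 5) = (w - 5)*(w - 1)*(w + 3)*(w + 1)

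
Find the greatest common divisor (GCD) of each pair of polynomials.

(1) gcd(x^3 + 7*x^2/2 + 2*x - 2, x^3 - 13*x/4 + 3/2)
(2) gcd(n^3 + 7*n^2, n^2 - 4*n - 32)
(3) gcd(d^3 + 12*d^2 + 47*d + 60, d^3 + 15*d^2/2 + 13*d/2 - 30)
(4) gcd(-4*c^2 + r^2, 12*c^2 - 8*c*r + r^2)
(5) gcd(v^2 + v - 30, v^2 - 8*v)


(1) = x^2 + 3*x/2 - 1
(2) = gcd(n^2*(n + 7), (n - 8)*(n + 4)) = 1
(3) = gcd((d + 3)*(d + 4)*(d + 5), (d - 3/2)*(d + 4)*(d + 5)) = d^2 + 9*d + 20
(4) = -2*c + r
(5) = 1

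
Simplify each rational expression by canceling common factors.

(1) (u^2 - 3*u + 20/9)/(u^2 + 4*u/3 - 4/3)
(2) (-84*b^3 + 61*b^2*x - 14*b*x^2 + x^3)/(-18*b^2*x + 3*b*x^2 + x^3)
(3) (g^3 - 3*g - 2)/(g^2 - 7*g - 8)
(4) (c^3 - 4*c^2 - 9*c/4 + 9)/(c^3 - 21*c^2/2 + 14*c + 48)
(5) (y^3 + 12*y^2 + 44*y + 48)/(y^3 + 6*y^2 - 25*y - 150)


(1) = (9*u^2 - 27*u + 20)/(9*u^2 + 12*u - 12)
(2) = (28*b^2 - 11*b*x + x^2)/(6*b*x + x^2)
(3) = (g^2 - g - 2)/(g - 8)
(4) = (2*c - 3)/(2*c - 16)
(5) = (y^2 + 6*y + 8)/(y^2 - 25)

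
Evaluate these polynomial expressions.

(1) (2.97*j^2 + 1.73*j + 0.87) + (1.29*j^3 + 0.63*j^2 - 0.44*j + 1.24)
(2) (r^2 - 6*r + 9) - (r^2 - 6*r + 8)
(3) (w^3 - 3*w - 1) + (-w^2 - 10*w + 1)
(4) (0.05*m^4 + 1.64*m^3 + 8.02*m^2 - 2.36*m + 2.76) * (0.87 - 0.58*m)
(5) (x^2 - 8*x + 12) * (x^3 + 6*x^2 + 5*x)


(1) = 1.29*j^3 + 3.6*j^2 + 1.29*j + 2.11
(2) = 1
(3) = w^3 - w^2 - 13*w
(4) = -0.029*m^5 - 0.9077*m^4 - 3.2248*m^3 + 8.3462*m^2 - 3.654*m + 2.4012
(5) = x^5 - 2*x^4 - 31*x^3 + 32*x^2 + 60*x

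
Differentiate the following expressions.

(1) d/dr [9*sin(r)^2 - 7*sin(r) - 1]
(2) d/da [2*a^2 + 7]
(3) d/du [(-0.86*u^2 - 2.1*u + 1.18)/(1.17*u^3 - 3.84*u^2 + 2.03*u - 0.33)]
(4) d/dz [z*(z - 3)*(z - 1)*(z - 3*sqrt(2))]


(1) = (18*sin(r) - 7)*cos(r)
(2) = 4*a
(3) = (1.0062*u^4 + 4.914*u^3 - 13.9516*u^2 + 9.63*u - 1.7024)/(1.3689*u^6 - 8.9856*u^5 + 19.4958*u^4 - 16.3626*u^3 + 6.6553*u^2 - 1.3398*u + 0.1089)
(4) = 4*z^3 - 9*sqrt(2)*z^2 - 12*z^2 + 6*z + 24*sqrt(2)*z - 9*sqrt(2)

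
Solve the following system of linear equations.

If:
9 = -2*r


Then:
r = -9/2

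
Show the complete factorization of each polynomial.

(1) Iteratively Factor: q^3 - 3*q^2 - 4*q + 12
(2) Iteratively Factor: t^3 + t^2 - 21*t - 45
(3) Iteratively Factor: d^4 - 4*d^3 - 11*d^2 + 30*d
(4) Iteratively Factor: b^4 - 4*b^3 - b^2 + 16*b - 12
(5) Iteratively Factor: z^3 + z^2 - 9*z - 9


(1) = (q - 2)*(q^2 - q - 6) = (q - 2)*(q + 2)*(q - 3)
(2) = (t - 5)*(t^2 + 6*t + 9) = (t - 5)*(t + 3)*(t + 3)
(3) = (d - 5)*(d^3 + d^2 - 6*d) = (d - 5)*(d + 3)*(d^2 - 2*d) = d*(d - 5)*(d + 3)*(d - 2)
(4) = (b + 2)*(b^3 - 6*b^2 + 11*b - 6) = (b - 1)*(b + 2)*(b^2 - 5*b + 6) = (b - 3)*(b - 1)*(b + 2)*(b - 2)
(5) = (z + 1)*(z^2 - 9) = (z + 1)*(z + 3)*(z - 3)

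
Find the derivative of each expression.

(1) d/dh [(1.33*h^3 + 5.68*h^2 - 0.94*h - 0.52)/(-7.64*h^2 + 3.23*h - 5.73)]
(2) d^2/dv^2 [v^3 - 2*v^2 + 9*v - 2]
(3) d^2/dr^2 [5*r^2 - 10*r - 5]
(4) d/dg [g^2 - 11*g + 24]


(1) = (-10.1612*h^4 + 8.5918*h^3 - 11.6979*h^2 - 73.0384*h + 7.0658)/(58.3696*h^4 - 49.3544*h^3 + 97.9873*h^2 - 37.0158*h + 32.8329)
(2) = 6*v - 4
(3) = 10
(4) = 2*g - 11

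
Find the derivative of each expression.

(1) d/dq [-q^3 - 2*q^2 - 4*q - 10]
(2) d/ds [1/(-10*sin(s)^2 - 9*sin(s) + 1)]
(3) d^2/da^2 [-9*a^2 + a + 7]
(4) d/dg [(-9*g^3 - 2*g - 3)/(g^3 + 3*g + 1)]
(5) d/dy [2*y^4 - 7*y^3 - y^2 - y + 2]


(1) = -3*q^2 - 4*q - 4
(2) = (20*sin(s) + 9)*cos(s)/(10*sin(s)^2 + 9*sin(s) - 1)^2
(3) = -18
(4) = (-50*g^3 - 18*g^2 + 7)/(g^6 + 6*g^4 + 2*g^3 + 9*g^2 + 6*g + 1)
(5) = 8*y^3 - 21*y^2 - 2*y - 1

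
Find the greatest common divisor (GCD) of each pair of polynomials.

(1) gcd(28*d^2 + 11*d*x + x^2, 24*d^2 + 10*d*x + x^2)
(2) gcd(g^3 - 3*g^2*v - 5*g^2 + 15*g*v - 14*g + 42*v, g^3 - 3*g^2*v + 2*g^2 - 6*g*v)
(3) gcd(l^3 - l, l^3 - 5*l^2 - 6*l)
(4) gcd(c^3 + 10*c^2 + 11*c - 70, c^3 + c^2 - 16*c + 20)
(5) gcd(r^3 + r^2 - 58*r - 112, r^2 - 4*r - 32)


(1) = 4*d + x
(2) = gcd((g - 7)*(g + 2)*(g - 3*v), g*(g + 2)*(g - 3*v)) = -g^2 + 3*g*v - 2*g + 6*v
(3) = l^2 + l
(4) = c^2 + 3*c - 10
(5) = r - 8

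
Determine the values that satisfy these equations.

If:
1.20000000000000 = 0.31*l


Then:
l = 3.87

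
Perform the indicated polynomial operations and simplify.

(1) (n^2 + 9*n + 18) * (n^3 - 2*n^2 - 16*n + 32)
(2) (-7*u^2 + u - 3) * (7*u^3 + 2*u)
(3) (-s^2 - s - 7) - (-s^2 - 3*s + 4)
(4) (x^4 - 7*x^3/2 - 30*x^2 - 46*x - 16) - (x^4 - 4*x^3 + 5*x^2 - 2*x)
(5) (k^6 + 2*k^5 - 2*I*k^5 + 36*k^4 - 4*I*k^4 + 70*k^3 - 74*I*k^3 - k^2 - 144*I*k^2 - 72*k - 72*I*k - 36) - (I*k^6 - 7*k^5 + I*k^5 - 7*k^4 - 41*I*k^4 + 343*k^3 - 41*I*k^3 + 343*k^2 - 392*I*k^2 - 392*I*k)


(1) = n^5 + 7*n^4 - 16*n^3 - 148*n^2 + 576
(2) = -49*u^5 + 7*u^4 - 35*u^3 + 2*u^2 - 6*u
(3) = 2*s - 11
(4) = x^3/2 - 35*x^2 - 44*x - 16
(5) = k^6 - I*k^6 + 9*k^5 - 3*I*k^5 + 43*k^4 + 37*I*k^4 - 273*k^3 - 33*I*k^3 - 344*k^2 + 248*I*k^2 - 72*k + 320*I*k - 36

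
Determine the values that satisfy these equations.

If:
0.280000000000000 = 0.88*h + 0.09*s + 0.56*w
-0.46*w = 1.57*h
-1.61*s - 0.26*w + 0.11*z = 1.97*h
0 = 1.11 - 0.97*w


Then:
h = -0.34
s = -0.73
w = 1.14
z = -14.00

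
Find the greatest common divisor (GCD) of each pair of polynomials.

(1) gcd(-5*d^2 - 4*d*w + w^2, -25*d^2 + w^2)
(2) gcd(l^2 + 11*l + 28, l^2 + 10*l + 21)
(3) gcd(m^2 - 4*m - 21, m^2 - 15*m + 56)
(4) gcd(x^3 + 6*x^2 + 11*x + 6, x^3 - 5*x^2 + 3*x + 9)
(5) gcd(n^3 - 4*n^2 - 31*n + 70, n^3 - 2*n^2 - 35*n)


(1) = -5*d + w
(2) = gcd((l + 4)*(l + 7), (l + 3)*(l + 7)) = l + 7
(3) = gcd((m - 7)*(m + 3), (m - 8)*(m - 7)) = m - 7
(4) = x + 1
(5) = gcd((n - 7)*(n - 2)*(n + 5), n*(n - 7)*(n + 5)) = n^2 - 2*n - 35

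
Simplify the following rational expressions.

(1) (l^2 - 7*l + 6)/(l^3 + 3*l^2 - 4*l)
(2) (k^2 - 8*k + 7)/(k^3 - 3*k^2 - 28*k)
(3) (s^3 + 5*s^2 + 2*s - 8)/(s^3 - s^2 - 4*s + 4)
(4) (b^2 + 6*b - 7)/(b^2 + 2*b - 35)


(1) = (l - 6)/(l^2 + 4*l)
(2) = (k - 1)/(k^2 + 4*k)
(3) = (s + 4)/(s - 2)
(4) = (b - 1)/(b - 5)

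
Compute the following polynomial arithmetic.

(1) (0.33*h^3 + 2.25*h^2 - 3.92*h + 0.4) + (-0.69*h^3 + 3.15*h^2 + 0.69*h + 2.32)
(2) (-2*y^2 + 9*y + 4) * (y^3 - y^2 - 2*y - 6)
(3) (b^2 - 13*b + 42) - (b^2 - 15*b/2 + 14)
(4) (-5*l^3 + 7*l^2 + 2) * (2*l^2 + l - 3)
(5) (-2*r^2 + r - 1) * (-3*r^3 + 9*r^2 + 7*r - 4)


(1) = -0.36*h^3 + 5.4*h^2 - 3.23*h + 2.72
(2) = -2*y^5 + 11*y^4 - y^3 - 10*y^2 - 62*y - 24
(3) = 28 - 11*b/2
(4) = -10*l^5 + 9*l^4 + 22*l^3 - 17*l^2 + 2*l - 6
(5) = 6*r^5 - 21*r^4 - 2*r^3 + 6*r^2 - 11*r + 4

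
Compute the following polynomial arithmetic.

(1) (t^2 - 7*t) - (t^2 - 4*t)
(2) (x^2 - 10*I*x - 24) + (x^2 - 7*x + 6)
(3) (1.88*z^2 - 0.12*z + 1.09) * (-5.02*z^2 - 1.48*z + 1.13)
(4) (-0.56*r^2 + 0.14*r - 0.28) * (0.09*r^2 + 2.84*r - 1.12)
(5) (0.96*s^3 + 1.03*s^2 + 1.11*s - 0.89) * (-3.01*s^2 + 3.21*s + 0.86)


(1) = -3*t
(2) = 2*x^2 - 7*x - 10*I*x - 18
(3) = -9.4376*z^4 - 2.18*z^3 - 3.1698*z^2 - 1.7488*z + 1.2317
(4) = -0.0504*r^4 - 1.5778*r^3 + 0.9996*r^2 - 0.952*r + 0.3136
(5) = -2.8896*s^5 - 0.0187*s^4 + 0.7908*s^3 + 7.1278*s^2 - 1.9023*s - 0.7654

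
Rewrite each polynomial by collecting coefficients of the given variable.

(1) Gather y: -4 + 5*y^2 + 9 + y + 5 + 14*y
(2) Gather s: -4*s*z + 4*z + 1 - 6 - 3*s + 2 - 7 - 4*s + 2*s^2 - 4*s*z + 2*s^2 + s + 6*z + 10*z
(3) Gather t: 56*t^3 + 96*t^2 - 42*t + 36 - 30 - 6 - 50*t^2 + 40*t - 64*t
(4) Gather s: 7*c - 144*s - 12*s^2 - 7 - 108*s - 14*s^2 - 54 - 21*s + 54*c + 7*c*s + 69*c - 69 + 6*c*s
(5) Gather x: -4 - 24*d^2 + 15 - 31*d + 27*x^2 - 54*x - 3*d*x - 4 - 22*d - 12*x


(1) = 5*y^2 + 15*y + 10
(2) = 4*s^2 + s*(-8*z - 6) + 20*z - 10
(3) = 56*t^3 + 46*t^2 - 66*t
(4) = 130*c - 26*s^2 + s*(13*c - 273) - 130
(5) = -24*d^2 - 53*d + 27*x^2 + x*(-3*d - 66) + 7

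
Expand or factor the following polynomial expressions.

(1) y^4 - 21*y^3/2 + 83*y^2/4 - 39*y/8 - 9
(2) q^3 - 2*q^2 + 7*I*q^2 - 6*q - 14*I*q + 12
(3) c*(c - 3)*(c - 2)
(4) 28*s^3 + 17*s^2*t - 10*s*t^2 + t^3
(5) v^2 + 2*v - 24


(1) = (y - 8)*(y - 3/2)^2*(y + 1/2)
(2) = (q - 2)*(q + I)*(q + 6*I)
(3) = c^3 - 5*c^2 + 6*c
(4) = (-7*s + t)*(-4*s + t)*(s + t)
(5) = (v - 4)*(v + 6)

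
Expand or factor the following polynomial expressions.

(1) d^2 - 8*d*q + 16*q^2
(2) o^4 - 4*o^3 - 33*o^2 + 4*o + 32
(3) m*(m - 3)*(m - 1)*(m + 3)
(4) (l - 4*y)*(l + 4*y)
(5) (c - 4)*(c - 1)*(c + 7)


(1) = (d - 4*q)^2
(2) = (o - 8)*(o - 1)*(o + 1)*(o + 4)
(3) = m^4 - m^3 - 9*m^2 + 9*m
(4) = l^2 - 16*y^2
(5) = c^3 + 2*c^2 - 31*c + 28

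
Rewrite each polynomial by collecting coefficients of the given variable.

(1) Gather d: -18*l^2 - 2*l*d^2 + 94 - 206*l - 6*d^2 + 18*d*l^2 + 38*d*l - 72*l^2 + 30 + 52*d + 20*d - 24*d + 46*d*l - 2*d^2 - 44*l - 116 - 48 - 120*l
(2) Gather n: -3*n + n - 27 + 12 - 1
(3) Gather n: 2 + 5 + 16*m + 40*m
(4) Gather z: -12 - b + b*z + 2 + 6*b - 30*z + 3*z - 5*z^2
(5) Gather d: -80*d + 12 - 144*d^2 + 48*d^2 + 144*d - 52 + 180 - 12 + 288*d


(1) = d^2*(-2*l - 8) + d*(18*l^2 + 84*l + 48) - 90*l^2 - 370*l - 40
(2) = -2*n - 16
(3) = 56*m + 7
(4) = 5*b - 5*z^2 + z*(b - 27) - 10
(5) = -96*d^2 + 352*d + 128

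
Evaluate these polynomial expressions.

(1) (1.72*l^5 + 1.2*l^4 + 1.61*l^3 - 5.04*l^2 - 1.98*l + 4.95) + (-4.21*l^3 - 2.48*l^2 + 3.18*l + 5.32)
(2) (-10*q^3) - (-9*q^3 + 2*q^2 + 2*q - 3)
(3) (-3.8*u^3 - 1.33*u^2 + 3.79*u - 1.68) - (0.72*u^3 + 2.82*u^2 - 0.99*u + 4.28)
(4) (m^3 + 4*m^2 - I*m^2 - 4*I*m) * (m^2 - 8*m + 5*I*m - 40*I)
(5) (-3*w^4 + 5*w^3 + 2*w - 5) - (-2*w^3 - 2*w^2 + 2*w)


(1) = 1.72*l^5 + 1.2*l^4 - 2.6*l^3 - 7.52*l^2 + 1.2*l + 10.27
(2) = -q^3 - 2*q^2 - 2*q + 3
(3) = -4.52*u^3 - 4.15*u^2 + 4.78*u - 5.96
(4) = m^5 - 4*m^4 + 4*I*m^4 - 27*m^3 - 16*I*m^3 - 20*m^2 - 128*I*m^2 - 160*m
(5) = -3*w^4 + 7*w^3 + 2*w^2 - 5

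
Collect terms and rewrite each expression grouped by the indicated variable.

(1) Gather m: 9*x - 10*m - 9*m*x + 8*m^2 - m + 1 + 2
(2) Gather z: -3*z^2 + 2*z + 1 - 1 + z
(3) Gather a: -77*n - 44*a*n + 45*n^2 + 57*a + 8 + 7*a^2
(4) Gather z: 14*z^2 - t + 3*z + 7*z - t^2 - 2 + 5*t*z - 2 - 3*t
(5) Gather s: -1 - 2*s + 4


(1) = 8*m^2 + m*(-9*x - 11) + 9*x + 3
(2) = -3*z^2 + 3*z
(3) = 7*a^2 + a*(57 - 44*n) + 45*n^2 - 77*n + 8
(4) = -t^2 - 4*t + 14*z^2 + z*(5*t + 10) - 4
(5) = 3 - 2*s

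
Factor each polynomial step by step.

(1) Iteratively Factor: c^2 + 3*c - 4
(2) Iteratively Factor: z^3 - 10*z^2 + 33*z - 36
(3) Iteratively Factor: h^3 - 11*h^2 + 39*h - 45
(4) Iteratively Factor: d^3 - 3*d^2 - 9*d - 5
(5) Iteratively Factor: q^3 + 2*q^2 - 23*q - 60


(1) = (c + 4)*(c - 1)
(2) = (z - 4)*(z^2 - 6*z + 9) = (z - 4)*(z - 3)*(z - 3)
(3) = (h - 3)*(h^2 - 8*h + 15) = (h - 5)*(h - 3)*(h - 3)
(4) = (d + 1)*(d^2 - 4*d - 5) = (d + 1)^2*(d - 5)
(5) = (q + 3)*(q^2 - q - 20) = (q + 3)*(q + 4)*(q - 5)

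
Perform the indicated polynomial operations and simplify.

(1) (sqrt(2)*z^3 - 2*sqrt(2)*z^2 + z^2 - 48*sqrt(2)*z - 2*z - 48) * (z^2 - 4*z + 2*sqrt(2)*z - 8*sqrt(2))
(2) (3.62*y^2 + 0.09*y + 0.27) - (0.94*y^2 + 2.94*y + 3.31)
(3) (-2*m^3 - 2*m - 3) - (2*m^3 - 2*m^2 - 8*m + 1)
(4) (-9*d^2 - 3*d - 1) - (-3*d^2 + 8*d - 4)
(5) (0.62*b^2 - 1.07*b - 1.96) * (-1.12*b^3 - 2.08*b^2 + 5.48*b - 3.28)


(1) = sqrt(2)*z^5 - 6*sqrt(2)*z^4 + 5*z^4 - 38*sqrt(2)*z^3 - 30*z^3 - 200*z^2 + 180*sqrt(2)*z^2 - 80*sqrt(2)*z + 960*z + 384*sqrt(2)
(2) = 2.68*y^2 - 2.85*y - 3.04
(3) = -4*m^3 + 2*m^2 + 6*m - 4
(4) = -6*d^2 - 11*d + 3
(5) = -0.6944*b^5 - 0.0912*b^4 + 7.8184*b^3 - 3.8204*b^2 - 7.2312*b + 6.4288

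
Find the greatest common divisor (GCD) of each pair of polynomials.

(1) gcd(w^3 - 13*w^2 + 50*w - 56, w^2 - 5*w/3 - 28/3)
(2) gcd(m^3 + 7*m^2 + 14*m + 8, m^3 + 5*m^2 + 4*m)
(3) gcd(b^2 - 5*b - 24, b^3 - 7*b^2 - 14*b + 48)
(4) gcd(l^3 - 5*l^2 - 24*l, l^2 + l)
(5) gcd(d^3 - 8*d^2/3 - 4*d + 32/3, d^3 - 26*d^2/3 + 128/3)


(1) = w - 4
(2) = m^2 + 5*m + 4
(3) = b^2 - 5*b - 24
(4) = gcd(l*(l - 8)*(l + 3), l*(l + 1)) = l
(5) = gcd((d - 8/3)*(d - 2)*(d + 2), (d - 8)*(d - 8/3)*(d + 2)) = d^2 - 2*d/3 - 16/3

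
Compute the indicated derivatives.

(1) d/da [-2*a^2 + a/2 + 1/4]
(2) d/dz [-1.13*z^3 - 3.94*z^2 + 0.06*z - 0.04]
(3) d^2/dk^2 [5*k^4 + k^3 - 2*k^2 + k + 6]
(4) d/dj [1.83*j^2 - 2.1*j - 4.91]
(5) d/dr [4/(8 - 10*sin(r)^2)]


(1) = 1/2 - 4*a
(2) = -3.39*z^2 - 7.88*z + 0.06
(3) = 60*k^2 + 6*k - 4
(4) = 3.66*j - 2.1
(5) = 40*sin(2*r)/(5*cos(2*r) + 3)^2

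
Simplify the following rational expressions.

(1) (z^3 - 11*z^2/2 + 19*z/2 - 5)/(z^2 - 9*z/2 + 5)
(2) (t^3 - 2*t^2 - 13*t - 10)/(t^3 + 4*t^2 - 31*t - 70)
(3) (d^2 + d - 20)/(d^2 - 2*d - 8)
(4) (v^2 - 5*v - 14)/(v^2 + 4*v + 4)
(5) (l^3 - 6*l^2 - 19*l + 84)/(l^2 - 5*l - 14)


(1) = z - 1
(2) = (t + 1)/(t + 7)
(3) = (d + 5)/(d + 2)
(4) = (v - 7)/(v + 2)
(5) = (l^2 + l - 12)/(l + 2)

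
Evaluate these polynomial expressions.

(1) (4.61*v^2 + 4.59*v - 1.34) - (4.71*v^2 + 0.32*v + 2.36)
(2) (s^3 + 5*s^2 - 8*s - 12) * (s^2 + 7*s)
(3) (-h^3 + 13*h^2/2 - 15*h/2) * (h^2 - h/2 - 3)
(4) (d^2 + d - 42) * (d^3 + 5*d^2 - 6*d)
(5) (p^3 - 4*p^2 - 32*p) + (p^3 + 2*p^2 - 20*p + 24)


(1) = -0.1*v^2 + 4.27*v - 3.7
(2) = s^5 + 12*s^4 + 27*s^3 - 68*s^2 - 84*s
(3) = -h^5 + 7*h^4 - 31*h^3/4 - 63*h^2/4 + 45*h/2
(4) = d^5 + 6*d^4 - 43*d^3 - 216*d^2 + 252*d
(5) = 2*p^3 - 2*p^2 - 52*p + 24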